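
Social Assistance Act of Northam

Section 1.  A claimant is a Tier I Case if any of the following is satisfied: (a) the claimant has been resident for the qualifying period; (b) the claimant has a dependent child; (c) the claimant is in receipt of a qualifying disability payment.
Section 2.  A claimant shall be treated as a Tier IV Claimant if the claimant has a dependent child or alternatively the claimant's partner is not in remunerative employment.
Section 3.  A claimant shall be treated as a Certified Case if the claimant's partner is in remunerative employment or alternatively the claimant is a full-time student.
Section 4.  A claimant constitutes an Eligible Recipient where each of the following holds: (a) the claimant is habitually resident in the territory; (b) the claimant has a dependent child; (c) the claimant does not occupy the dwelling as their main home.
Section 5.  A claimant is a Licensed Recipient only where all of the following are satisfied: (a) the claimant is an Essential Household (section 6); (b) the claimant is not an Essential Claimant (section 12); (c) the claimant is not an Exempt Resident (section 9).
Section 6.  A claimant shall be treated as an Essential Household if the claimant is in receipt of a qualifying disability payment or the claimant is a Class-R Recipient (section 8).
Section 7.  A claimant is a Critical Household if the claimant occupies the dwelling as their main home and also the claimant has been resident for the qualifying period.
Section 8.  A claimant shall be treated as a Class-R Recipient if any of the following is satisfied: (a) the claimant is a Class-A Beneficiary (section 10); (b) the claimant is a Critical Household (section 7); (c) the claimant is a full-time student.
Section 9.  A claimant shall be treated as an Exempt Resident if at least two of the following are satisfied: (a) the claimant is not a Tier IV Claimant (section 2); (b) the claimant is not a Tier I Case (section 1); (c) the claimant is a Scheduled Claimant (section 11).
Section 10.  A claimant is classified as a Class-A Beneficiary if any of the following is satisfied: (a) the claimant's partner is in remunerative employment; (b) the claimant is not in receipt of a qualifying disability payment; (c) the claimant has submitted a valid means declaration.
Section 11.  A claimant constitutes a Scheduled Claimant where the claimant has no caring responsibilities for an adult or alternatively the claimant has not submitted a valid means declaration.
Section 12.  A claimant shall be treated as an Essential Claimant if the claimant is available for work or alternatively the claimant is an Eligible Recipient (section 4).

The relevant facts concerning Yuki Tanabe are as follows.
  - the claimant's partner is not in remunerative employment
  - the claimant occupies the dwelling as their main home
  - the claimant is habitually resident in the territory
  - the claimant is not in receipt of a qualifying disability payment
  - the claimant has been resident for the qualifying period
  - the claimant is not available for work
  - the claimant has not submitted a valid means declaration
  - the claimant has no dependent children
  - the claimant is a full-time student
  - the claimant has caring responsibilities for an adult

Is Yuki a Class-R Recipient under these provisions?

Yes

section 10 — Class-A Beneficiary: [the claimant's partner is in remunerative employment? no] OR [the claimant is not in receipt of a qualifying disability payment? yes] OR [the claimant has submitted a valid means declaration? no] → satisfied.
section 7 — Critical Household: [the claimant occupies the dwelling as their main home? yes] AND [the claimant has been resident for the qualifying period? yes] → satisfied.
section 8 — Class-R Recipient: [Class-A Beneficiary (section 10)? yes] OR [Critical Household (section 7)? yes] OR [the claimant is a full-time student? yes] → satisfied.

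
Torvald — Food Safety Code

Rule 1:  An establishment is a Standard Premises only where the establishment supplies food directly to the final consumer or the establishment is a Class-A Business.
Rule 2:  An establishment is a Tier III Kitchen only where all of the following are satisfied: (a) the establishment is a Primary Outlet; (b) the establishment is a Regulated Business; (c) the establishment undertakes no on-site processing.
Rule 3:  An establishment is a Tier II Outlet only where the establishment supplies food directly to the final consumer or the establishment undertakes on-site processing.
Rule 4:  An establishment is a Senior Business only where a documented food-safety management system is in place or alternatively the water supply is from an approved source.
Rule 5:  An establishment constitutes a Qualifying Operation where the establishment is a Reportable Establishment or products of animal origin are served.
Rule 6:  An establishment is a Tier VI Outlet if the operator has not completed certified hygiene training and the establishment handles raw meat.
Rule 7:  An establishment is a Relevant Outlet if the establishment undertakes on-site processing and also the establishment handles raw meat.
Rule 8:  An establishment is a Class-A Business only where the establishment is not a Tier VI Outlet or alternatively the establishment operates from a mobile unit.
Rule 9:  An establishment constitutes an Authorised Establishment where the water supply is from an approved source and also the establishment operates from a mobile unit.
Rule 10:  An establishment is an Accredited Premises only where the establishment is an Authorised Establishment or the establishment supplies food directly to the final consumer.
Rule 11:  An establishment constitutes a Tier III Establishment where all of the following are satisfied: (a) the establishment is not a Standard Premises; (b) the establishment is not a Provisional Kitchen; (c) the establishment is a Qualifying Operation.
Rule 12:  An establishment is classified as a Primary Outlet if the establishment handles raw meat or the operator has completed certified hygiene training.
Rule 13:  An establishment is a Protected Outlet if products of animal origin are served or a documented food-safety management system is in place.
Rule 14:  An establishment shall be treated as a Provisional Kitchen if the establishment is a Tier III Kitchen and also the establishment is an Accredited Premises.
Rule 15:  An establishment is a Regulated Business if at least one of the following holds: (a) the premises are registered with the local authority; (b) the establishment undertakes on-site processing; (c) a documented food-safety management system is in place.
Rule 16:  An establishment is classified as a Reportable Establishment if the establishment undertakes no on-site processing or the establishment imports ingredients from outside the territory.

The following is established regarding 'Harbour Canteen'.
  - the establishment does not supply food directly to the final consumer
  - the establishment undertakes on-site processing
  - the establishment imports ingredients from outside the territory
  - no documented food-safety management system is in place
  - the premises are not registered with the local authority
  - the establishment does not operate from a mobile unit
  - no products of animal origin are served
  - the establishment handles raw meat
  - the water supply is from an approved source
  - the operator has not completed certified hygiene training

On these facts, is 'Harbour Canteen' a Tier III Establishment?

Yes

Under rule 6: the operator has not completed certified hygiene training? yes; and the establishment handles raw meat? yes. So the establishment is a Tier VI Outlet.
Under rule 8: not a Tier VI Outlet (rule 6)? no; or the establishment operates from a mobile unit? no. So the establishment is not a Class-A Business.
Under rule 1: the establishment supplies food directly to the final consumer? no; or Class-A Business (rule 8)? no. So the establishment is not a Standard Premises.
Under rule 12: the establishment handles raw meat? yes; or the operator has completed certified hygiene training? no. So the establishment is a Primary Outlet.
Under rule 15: the premises are registered with the local authority? no; or the establishment undertakes on-site processing? yes; or a documented food-safety management system is in place? no. So the establishment is a Regulated Business.
Under rule 2: Primary Outlet (rule 12)? yes; and Regulated Business (rule 15)? yes; and the establishment undertakes no on-site processing? no. So the establishment is not a Tier III Kitchen.
Under rule 9: the water supply is from an approved source? yes; and the establishment operates from a mobile unit? no. So the establishment is not an Authorised Establishment.
Under rule 10: Authorised Establishment (rule 9)? no; or the establishment supplies food directly to the final consumer? no. So the establishment is not an Accredited Premises.
Under rule 14: Tier III Kitchen (rule 2)? no; and Accredited Premises (rule 10)? no. So the establishment is not a Provisional Kitchen.
Under rule 16: the establishment undertakes no on-site processing? no; or the establishment imports ingredients from outside the territory? yes. So the establishment is a Reportable Establishment.
Under rule 5: Reportable Establishment (rule 16)? yes; or products of animal origin are served? no. So the establishment is a Qualifying Operation.
Under rule 11: not a Standard Premises (rule 1)? yes; and not a Provisional Kitchen (rule 14)? yes; and Qualifying Operation (rule 5)? yes. So the establishment is a Tier III Establishment.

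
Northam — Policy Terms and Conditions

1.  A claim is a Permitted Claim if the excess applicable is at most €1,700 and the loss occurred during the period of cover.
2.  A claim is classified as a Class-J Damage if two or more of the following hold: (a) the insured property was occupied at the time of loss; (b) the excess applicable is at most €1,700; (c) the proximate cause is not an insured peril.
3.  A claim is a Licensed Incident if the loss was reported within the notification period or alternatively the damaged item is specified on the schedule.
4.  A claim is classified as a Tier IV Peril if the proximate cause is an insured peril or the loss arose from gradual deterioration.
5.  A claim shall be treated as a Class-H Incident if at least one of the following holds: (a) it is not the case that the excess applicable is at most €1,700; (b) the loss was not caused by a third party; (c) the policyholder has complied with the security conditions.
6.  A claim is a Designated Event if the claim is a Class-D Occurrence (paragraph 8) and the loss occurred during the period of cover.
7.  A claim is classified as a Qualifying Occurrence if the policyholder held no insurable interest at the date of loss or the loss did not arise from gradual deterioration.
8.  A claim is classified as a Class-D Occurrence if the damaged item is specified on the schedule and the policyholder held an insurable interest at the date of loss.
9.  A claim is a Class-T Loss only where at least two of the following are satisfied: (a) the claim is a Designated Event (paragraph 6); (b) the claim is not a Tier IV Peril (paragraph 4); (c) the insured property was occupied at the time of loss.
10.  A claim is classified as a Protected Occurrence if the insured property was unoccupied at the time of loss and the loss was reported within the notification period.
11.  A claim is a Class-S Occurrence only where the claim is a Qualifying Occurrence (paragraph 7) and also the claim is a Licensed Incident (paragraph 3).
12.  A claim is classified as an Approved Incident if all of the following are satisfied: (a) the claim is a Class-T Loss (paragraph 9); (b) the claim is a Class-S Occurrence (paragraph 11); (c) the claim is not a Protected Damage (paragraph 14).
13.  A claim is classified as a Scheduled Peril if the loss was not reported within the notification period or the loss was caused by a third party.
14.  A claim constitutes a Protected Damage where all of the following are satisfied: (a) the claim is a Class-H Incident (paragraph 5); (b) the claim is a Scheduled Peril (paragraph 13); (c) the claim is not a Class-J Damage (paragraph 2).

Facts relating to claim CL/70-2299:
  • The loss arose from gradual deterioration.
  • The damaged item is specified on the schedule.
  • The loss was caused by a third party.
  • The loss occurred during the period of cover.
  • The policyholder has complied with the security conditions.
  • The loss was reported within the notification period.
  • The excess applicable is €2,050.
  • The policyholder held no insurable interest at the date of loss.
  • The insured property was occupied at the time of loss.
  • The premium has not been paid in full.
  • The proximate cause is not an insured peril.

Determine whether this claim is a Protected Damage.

paragraph 5 — Class-H Incident: [excess applicable: €2,050 ≤ €1,700? no, so negated condition yes] OR [the loss was not caused by a third party? no] OR [the policyholder has complied with the security conditions? yes] → satisfied.
paragraph 13 — Scheduled Peril: [the loss was not reported within the notification period? no] OR [the loss was caused by a third party? yes] → satisfied.
paragraph 2 — Class-J Damage: the insured property was occupied at the time of loss? yes; excess applicable: €2,050 ≤ €1,700? no; the proximate cause is not an insured peril? yes — 2 of 3 hold (need ≥2) → satisfied.
paragraph 14 — Protected Damage: [Class-H Incident (paragraph 5)? yes] AND [Scheduled Peril (paragraph 13)? yes] AND [not a Class-J Damage (paragraph 2)? no] → not satisfied.

No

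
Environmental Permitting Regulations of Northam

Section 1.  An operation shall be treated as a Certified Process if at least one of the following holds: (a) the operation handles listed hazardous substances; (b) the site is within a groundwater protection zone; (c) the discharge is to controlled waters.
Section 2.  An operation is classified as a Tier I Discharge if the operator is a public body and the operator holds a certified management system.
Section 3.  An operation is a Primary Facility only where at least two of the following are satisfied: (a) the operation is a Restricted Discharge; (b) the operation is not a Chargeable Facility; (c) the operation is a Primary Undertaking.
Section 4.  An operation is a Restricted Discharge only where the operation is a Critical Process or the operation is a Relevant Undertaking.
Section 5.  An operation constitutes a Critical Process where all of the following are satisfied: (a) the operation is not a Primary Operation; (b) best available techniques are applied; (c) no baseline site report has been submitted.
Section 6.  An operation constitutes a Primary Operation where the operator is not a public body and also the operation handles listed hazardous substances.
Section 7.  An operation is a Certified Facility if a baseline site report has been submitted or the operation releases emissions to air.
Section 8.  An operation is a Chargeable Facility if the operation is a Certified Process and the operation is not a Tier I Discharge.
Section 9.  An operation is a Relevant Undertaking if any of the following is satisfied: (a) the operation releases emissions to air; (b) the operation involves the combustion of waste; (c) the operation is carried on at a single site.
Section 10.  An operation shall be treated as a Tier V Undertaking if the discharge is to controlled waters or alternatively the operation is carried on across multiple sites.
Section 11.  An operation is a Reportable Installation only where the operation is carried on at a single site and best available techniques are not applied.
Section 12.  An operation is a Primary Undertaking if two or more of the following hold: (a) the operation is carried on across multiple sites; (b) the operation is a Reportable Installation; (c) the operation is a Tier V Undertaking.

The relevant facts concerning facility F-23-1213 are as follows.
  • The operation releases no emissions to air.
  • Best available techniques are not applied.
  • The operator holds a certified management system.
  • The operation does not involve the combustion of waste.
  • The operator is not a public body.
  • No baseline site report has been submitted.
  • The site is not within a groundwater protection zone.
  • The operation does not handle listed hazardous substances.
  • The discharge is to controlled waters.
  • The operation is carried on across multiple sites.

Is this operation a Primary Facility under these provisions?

No

section 6 — Primary Operation: [the operator is not a public body? yes] AND [the operation handles listed hazardous substances? no] → not satisfied.
section 5 — Critical Process: [not a Primary Operation (section 6)? yes] AND [best available techniques are applied? no] AND [no baseline site report has been submitted? yes] → not satisfied.
section 9 — Relevant Undertaking: [the operation releases emissions to air? no] OR [the operation involves the combustion of waste? no] OR [the operation is carried on at a single site? no] → not satisfied.
section 4 — Restricted Discharge: [Critical Process (section 5)? no] OR [Relevant Undertaking (section 9)? no] → not satisfied.
section 1 — Certified Process: [the operation handles listed hazardous substances? no] OR [the site is within a groundwater protection zone? no] OR [the discharge is to controlled waters? yes] → satisfied.
section 2 — Tier I Discharge: [the operator is a public body? no] AND [the operator holds a certified management system? yes] → not satisfied.
section 8 — Chargeable Facility: [Certified Process (section 1)? yes] AND [not a Tier I Discharge (section 2)? yes] → satisfied.
section 11 — Reportable Installation: [the operation is carried on at a single site? no] AND [best available techniques are not applied? yes] → not satisfied.
section 10 — Tier V Undertaking: [the discharge is to controlled waters? yes] OR [the operation is carried on across multiple sites? yes] → satisfied.
section 12 — Primary Undertaking: the operation is carried on across multiple sites? yes; Reportable Installation (section 11)? no; Tier V Undertaking (section 10)? yes — 2 of 3 hold (need ≥2) → satisfied.
section 3 — Primary Facility: Restricted Discharge (section 4)? no; not a Chargeable Facility (section 8)? no; Primary Undertaking (section 12)? yes — 1 of 3 hold (need ≥2) → not satisfied.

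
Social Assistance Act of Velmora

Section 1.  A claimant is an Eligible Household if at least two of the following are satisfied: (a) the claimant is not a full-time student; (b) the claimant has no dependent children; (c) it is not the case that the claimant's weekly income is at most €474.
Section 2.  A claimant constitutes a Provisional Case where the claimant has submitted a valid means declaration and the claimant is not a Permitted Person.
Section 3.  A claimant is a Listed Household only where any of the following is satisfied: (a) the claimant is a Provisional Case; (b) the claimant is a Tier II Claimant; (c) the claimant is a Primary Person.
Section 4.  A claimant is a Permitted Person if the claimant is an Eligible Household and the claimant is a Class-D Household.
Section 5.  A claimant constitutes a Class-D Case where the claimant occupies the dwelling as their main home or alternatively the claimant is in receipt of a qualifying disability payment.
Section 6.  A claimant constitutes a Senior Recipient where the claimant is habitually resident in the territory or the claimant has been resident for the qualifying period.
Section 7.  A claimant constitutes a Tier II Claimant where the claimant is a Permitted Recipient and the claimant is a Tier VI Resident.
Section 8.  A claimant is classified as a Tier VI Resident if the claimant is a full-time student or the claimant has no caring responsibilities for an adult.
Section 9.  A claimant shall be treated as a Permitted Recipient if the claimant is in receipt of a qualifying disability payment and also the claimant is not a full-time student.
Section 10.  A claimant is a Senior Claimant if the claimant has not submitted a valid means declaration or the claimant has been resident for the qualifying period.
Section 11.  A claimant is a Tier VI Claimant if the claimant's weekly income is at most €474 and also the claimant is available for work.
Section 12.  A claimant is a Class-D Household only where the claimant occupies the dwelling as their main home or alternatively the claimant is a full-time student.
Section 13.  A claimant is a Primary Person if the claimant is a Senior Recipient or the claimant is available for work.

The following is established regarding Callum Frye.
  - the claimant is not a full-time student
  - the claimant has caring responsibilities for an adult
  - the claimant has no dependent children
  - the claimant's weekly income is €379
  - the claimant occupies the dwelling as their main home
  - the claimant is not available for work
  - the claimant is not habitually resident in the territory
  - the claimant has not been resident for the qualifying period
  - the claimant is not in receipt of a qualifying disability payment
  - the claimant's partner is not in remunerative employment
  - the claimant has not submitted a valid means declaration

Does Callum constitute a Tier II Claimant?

section 9 — Permitted Recipient: [the claimant is in receipt of a qualifying disability payment? no] AND [the claimant is not a full-time student? yes] → not satisfied.
section 8 — Tier VI Resident: [the claimant is a full-time student? no] OR [the claimant has no caring responsibilities for an adult? no] → not satisfied.
section 7 — Tier II Claimant: [Permitted Recipient (section 9)? no] AND [Tier VI Resident (section 8)? no] → not satisfied.

No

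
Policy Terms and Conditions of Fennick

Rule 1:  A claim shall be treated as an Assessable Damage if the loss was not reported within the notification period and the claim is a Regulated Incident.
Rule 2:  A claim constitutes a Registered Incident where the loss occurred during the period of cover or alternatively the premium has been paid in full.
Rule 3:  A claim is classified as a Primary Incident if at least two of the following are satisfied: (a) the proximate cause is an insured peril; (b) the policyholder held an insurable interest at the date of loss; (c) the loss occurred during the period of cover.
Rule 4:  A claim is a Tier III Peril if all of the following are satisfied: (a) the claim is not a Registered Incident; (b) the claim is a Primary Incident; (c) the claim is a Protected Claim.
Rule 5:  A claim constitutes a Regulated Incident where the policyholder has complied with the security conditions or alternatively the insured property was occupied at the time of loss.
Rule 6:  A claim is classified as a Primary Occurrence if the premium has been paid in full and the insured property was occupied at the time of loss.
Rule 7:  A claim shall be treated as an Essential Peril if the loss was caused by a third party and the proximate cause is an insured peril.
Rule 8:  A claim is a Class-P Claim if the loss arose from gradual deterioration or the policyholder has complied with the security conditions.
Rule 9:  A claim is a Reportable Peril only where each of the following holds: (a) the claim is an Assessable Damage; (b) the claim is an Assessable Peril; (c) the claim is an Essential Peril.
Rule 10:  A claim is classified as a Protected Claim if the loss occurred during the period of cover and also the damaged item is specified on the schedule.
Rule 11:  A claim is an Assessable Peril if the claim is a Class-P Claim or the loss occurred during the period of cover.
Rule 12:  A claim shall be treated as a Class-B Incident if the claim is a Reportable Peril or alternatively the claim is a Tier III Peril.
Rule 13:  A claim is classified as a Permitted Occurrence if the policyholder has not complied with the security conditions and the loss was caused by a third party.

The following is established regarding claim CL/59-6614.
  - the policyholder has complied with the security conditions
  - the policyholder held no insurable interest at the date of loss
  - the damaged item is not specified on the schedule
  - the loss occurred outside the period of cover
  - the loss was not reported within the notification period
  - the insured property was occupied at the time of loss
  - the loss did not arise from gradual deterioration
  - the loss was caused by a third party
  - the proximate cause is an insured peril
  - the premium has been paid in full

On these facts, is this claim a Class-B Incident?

Yes

rule 5 — Regulated Incident: [the policyholder has complied with the security conditions? yes] OR [the insured property was occupied at the time of loss? yes] → satisfied.
rule 1 — Assessable Damage: [the loss was not reported within the notification period? yes] AND [Regulated Incident (rule 5)? yes] → satisfied.
rule 8 — Class-P Claim: [the loss arose from gradual deterioration? no] OR [the policyholder has complied with the security conditions? yes] → satisfied.
rule 11 — Assessable Peril: [Class-P Claim (rule 8)? yes] OR [the loss occurred during the period of cover? no] → satisfied.
rule 7 — Essential Peril: [the loss was caused by a third party? yes] AND [the proximate cause is an insured peril? yes] → satisfied.
rule 9 — Reportable Peril: [Assessable Damage (rule 1)? yes] AND [Assessable Peril (rule 11)? yes] AND [Essential Peril (rule 7)? yes] → satisfied.
rule 2 — Registered Incident: [the loss occurred during the period of cover? no] OR [the premium has been paid in full? yes] → satisfied.
rule 3 — Primary Incident: the proximate cause is an insured peril? yes; the policyholder held an insurable interest at the date of loss? no; the loss occurred during the period of cover? no — 1 of 3 hold (need ≥2) → not satisfied.
rule 10 — Protected Claim: [the loss occurred during the period of cover? no] AND [the damaged item is specified on the schedule? no] → not satisfied.
rule 4 — Tier III Peril: [not a Registered Incident (rule 2)? no] AND [Primary Incident (rule 3)? no] AND [Protected Claim (rule 10)? no] → not satisfied.
rule 12 — Class-B Incident: [Reportable Peril (rule 9)? yes] OR [Tier III Peril (rule 4)? no] → satisfied.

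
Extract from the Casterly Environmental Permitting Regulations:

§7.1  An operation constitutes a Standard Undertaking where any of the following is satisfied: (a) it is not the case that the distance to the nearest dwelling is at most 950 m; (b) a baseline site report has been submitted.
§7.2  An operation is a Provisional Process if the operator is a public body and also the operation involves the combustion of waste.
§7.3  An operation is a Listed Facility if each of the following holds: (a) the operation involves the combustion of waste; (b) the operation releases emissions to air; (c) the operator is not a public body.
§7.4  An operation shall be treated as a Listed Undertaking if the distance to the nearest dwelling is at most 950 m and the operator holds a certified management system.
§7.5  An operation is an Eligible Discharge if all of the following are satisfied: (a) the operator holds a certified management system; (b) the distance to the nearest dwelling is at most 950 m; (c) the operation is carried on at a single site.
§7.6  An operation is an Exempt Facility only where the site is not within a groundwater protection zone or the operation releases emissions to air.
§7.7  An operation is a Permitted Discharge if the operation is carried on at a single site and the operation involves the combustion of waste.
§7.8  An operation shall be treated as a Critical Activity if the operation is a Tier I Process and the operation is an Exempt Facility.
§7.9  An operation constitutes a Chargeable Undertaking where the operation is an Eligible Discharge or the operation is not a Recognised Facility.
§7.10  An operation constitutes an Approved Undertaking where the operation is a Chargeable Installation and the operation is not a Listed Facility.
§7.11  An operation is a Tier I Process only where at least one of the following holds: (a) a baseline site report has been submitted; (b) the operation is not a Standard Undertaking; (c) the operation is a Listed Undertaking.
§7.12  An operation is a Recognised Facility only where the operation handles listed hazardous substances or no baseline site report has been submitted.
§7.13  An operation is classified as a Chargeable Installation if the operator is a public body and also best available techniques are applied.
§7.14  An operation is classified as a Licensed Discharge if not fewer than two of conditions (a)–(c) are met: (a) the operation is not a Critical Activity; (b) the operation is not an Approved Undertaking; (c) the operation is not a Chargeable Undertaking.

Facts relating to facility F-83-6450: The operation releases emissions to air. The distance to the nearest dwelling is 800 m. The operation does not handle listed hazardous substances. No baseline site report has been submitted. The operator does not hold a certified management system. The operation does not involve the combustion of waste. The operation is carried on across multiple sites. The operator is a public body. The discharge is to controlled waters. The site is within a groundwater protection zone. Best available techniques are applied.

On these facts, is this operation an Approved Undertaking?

Under §7.13: the operator is a public body? yes; and best available techniques are applied? yes. So the operation is a Chargeable Installation.
Under §7.3: the operation involves the combustion of waste? no; and the operation releases emissions to air? yes; and the operator is not a public body? no. So the operation is not a Listed Facility.
Under §7.10: Chargeable Installation (§7.13)? yes; and not a Listed Facility (§7.3)? yes. So the operation is an Approved Undertaking.

Yes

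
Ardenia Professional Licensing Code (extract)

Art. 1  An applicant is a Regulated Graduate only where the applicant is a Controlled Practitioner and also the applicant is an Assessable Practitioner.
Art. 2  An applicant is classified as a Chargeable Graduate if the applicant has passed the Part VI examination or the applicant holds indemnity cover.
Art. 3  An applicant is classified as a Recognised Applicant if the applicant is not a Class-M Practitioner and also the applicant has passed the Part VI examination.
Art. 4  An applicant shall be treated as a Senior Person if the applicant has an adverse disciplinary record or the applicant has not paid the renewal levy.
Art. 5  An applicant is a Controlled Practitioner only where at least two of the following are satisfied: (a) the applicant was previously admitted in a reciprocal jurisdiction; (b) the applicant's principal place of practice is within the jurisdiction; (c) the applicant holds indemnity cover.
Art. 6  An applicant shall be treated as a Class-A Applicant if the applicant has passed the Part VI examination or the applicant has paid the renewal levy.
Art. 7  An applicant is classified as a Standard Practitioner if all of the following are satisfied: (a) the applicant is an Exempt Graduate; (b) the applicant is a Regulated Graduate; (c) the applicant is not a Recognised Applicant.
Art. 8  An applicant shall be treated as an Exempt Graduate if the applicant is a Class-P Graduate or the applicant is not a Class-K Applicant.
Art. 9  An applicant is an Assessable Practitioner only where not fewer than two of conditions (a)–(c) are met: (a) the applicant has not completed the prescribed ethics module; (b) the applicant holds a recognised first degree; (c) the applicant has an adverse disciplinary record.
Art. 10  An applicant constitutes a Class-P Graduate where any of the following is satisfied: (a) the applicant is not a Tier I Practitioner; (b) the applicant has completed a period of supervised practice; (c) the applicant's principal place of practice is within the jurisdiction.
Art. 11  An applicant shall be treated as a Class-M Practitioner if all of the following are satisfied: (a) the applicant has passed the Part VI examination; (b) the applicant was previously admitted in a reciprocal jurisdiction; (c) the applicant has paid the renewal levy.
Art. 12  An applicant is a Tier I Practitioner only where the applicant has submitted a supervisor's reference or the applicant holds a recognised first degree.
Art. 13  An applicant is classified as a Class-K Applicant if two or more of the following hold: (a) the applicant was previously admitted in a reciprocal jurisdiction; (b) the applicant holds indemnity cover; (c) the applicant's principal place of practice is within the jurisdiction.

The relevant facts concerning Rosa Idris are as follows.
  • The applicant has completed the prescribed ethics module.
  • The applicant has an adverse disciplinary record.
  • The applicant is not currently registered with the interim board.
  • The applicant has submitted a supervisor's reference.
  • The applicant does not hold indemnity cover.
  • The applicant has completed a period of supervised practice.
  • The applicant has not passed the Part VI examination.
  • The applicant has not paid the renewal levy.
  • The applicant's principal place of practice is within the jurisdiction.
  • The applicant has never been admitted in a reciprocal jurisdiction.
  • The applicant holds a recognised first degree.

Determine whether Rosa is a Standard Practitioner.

No

article 12 — Tier I Practitioner: [the applicant has submitted a supervisor's reference? yes] OR [the applicant holds a recognised first degree? yes] → satisfied.
article 10 — Class-P Graduate: [not a Tier I Practitioner (article 12)? no] OR [the applicant has completed a period of supervised practice? yes] OR [the applicant's principal place of practice is within the jurisdiction? yes] → satisfied.
article 13 — Class-K Applicant: the applicant was previously admitted in a reciprocal jurisdiction? no; the applicant holds indemnity cover? no; the applicant's principal place of practice is within the jurisdiction? yes — 1 of 3 hold (need ≥2) → not satisfied.
article 8 — Exempt Graduate: [Class-P Graduate (article 10)? yes] OR [not a Class-K Applicant (article 13)? yes] → satisfied.
article 5 — Controlled Practitioner: the applicant was previously admitted in a reciprocal jurisdiction? no; the applicant's principal place of practice is within the jurisdiction? yes; the applicant holds indemnity cover? no — 1 of 3 hold (need ≥2) → not satisfied.
article 9 — Assessable Practitioner: the applicant has not completed the prescribed ethics module? no; the applicant holds a recognised first degree? yes; the applicant has an adverse disciplinary record? yes — 2 of 3 hold (need ≥2) → satisfied.
article 1 — Regulated Graduate: [Controlled Practitioner (article 5)? no] AND [Assessable Practitioner (article 9)? yes] → not satisfied.
article 11 — Class-M Practitioner: [the applicant has passed the Part VI examination? no] AND [the applicant was previously admitted in a reciprocal jurisdiction? no] AND [the applicant has paid the renewal levy? no] → not satisfied.
article 3 — Recognised Applicant: [not a Class-M Practitioner (article 11)? yes] AND [the applicant has passed the Part VI examination? no] → not satisfied.
article 7 — Standard Practitioner: [Exempt Graduate (article 8)? yes] AND [Regulated Graduate (article 1)? no] AND [not a Recognised Applicant (article 3)? yes] → not satisfied.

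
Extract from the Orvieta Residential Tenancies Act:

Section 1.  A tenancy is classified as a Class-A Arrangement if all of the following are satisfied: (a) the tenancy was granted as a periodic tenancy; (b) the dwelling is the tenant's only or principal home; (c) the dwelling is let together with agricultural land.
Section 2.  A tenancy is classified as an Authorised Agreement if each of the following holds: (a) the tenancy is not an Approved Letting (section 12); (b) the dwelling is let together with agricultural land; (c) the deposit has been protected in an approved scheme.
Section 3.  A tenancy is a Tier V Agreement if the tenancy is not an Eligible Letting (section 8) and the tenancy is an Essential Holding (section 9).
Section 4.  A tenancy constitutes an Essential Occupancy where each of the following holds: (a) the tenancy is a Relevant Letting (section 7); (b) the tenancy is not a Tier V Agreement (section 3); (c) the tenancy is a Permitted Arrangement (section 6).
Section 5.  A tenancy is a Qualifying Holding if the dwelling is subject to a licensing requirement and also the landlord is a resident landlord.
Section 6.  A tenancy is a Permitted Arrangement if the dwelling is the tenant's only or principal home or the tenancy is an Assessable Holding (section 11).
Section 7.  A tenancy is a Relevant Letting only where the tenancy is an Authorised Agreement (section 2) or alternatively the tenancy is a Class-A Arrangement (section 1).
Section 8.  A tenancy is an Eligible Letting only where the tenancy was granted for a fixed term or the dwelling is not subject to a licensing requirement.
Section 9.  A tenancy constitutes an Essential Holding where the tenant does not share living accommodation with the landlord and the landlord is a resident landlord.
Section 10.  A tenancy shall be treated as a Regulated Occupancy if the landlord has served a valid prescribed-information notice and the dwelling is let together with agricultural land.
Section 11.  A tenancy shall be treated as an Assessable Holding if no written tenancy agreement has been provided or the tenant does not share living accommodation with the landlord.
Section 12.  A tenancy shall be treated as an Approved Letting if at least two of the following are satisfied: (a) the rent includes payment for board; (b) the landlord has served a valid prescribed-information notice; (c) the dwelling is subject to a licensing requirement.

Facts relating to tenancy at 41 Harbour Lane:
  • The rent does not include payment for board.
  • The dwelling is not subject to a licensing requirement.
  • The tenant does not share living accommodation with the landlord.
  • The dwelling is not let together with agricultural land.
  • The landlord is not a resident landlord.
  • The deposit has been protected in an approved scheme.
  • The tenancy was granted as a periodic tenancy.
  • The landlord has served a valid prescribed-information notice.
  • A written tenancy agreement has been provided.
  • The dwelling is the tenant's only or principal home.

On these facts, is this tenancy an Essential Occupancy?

No

section 12 — Approved Letting: the rent includes payment for board? no; the landlord has served a valid prescribed-information notice? yes; the dwelling is subject to a licensing requirement? no — 1 of 3 hold (need ≥2) → not satisfied.
section 2 — Authorised Agreement: [not an Approved Letting (section 12)? yes] AND [the dwelling is let together with agricultural land? no] AND [the deposit has been protected in an approved scheme? yes] → not satisfied.
section 1 — Class-A Arrangement: [the tenancy was granted as a periodic tenancy? yes] AND [the dwelling is the tenant's only or principal home? yes] AND [the dwelling is let together with agricultural land? no] → not satisfied.
section 7 — Relevant Letting: [Authorised Agreement (section 2)? no] OR [Class-A Arrangement (section 1)? no] → not satisfied.
section 8 — Eligible Letting: [the tenancy was granted for a fixed term? no] OR [the dwelling is not subject to a licensing requirement? yes] → satisfied.
section 9 — Essential Holding: [the tenant does not share living accommodation with the landlord? yes] AND [the landlord is a resident landlord? no] → not satisfied.
section 3 — Tier V Agreement: [not an Eligible Letting (section 8)? no] AND [Essential Holding (section 9)? no] → not satisfied.
section 11 — Assessable Holding: [no written tenancy agreement has been provided? no] OR [the tenant does not share living accommodation with the landlord? yes] → satisfied.
section 6 — Permitted Arrangement: [the dwelling is the tenant's only or principal home? yes] OR [Assessable Holding (section 11)? yes] → satisfied.
section 4 — Essential Occupancy: [Relevant Letting (section 7)? no] AND [not a Tier V Agreement (section 3)? yes] AND [Permitted Arrangement (section 6)? yes] → not satisfied.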